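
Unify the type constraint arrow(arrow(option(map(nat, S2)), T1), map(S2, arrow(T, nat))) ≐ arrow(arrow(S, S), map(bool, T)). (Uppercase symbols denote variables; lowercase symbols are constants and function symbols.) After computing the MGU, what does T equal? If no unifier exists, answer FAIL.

Decompose arrow/2: arrow(option(map(nat, S2)), T1) ≐ arrow(S, S),  map(S2, arrow(T, nat)) ≐ map(bool, T).
Decompose arrow/2: option(map(nat, S2)) ≐ S,  T1 ≐ S.
Bind S := option(map(nat, S2)); substituting into the one remaining equation that mentions S gives: T1 ≐ option(map(nat, S2)).
Bind T1 := option(map(nat, S2)); no other remaining equation mentions T1.
Decompose map/2: S2 ≐ bool,  arrow(T, nat) ≐ T.
Bind S2 := bool; no other remaining equation mentions S2. Substituting into the earlier bindings gives S := option(map(nat, bool)), T1 := option(map(nat, bool)).
Occurs check fails: T occurs in arrow(T, nat); the equation T ≐ arrow(T, nat) has no finite solution.

FAIL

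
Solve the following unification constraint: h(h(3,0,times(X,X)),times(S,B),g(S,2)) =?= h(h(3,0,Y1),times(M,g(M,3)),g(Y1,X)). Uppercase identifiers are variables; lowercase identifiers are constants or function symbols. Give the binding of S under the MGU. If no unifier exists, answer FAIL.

Decompose h/3: h(3,0,times(X,X)) =?= h(3,0,Y1),  times(S,B) =?= times(M,g(M,3)),  g(S,2) =?= g(Y1,X).
Decompose h/3: 3 =?= 3,  0 =?= 0,  times(X,X) =?= Y1.
Delete trivial equation 3 =?= 3.
Delete trivial equation 0 =?= 0.
Bind Y1 := times(X,X); substituting into the one remaining equation that mentions Y1 gives: g(S,2) =?= g(times(X,X),X).
Decompose times/2: S =?= M,  B =?= g(M,3).
Bind S := M; substituting into the one remaining equation that mentions S gives: g(M,2) =?= g(times(X,X),X).
Bind B := g(M,3); no other remaining equation mentions B.
Decompose g/2: M =?= times(X,X),  2 =?= X.
Bind M := times(X,X); no other remaining equation mentions M. Substituting into the earlier bindings gives S := times(X,X), B := g(times(X,X),3).
Bind X := 2. Substituting into the earlier bindings gives Y1 := times(2,2), S := times(2,2), B := g(times(2,2),3), M := times(2,2).
MGU = { Y1 ↦ times(2,2), S ↦ times(2,2), B ↦ g(times(2,2),3), M ↦ times(2,2), X ↦ 2 }, so S ↦ times(2,2).

times(2,2)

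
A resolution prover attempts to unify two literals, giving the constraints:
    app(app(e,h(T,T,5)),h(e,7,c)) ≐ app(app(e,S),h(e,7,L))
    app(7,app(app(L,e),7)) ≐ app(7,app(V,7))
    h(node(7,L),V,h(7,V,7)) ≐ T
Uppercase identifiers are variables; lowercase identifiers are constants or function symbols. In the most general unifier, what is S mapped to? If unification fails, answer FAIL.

h(h(node(7,c),app(c,e),h(7,app(c,e),7)),h(node(7,c),app(c,e),h(7,app(c,e),7)),5)

Decompose app/2: app(e,h(T,T,5)) ≐ app(e,S),  h(e,7,c) ≐ h(e,7,L).
Decompose app/2: e ≐ e,  h(T,T,5) ≐ S.
Delete trivial equation e ≐ e.
Bind S := h(T,T,5); no other remaining equation mentions S.
Decompose h/3: e ≐ e,  7 ≐ 7,  c ≐ L.
Delete trivial equation e ≐ e.
Delete trivial equation 7 ≐ 7.
Bind L := c; substituting into the remaining equations gives: app(7,app(app(c,e),7)) ≐ app(7,app(V,7)),  h(node(7,c),V,h(7,V,7)) ≐ T.
Decompose app/2: 7 ≐ 7,  app(app(c,e),7) ≐ app(V,7).
Delete trivial equation 7 ≐ 7.
Decompose app/2: app(c,e) ≐ V,  7 ≐ 7.
Bind V := app(c,e); substituting into the one remaining equation that mentions V gives: h(node(7,c),app(c,e),h(7,app(c,e),7)) ≐ T.
Delete trivial equation 7 ≐ 7.
Bind T := h(node(7,c),app(c,e),h(7,app(c,e),7)). Substituting into the earlier binding gives S := h(h(node(7,c),app(c,e),h(7,app(c,e),7)),h(node(7,c),app(c,e),h(7,app(c,e),7)),5).
MGU = { S := h(h(node(7,c),app(c,e),h(7,app(c,e),7)),h(node(7,c),app(c,e),h(7,app(c,e),7)),5), L := c, V := app(c,e), T := h(node(7,c),app(c,e),h(7,app(c,e),7)) }, so S := h(h(node(7,c),app(c,e),h(7,app(c,e),7)),h(node(7,c),app(c,e),h(7,app(c,e),7)),5).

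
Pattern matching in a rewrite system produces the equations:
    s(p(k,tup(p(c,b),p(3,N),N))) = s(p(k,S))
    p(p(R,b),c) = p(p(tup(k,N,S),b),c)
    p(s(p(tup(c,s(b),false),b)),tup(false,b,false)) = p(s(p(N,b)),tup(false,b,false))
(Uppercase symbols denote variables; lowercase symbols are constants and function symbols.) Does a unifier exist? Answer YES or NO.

YES

Decompose s/1: p(k,tup(p(c,b),p(3,N),N)) = p(k,S).
Decompose p/2: k = k,  tup(p(c,b),p(3,N),N) = S.
Delete trivial equation k = k.
Bind S := tup(p(c,b),p(3,N),N); substituting into the one remaining equation that mentions S gives: p(p(R,b),c) = p(p(tup(k,N,tup(p(c,b),p(3,N),N)),b),c).
Decompose p/2: p(R,b) = p(tup(k,N,tup(p(c,b),p(3,N),N)),b),  c = c.
Decompose p/2: R = tup(k,N,tup(p(c,b),p(3,N),N)),  b = b.
Bind R := tup(k,N,tup(p(c,b),p(3,N),N)); no other remaining equation mentions R.
Delete trivial equation b = b.
Delete trivial equation c = c.
Decompose p/2: s(p(tup(c,s(b),false),b)) = s(p(N,b)),  tup(false,b,false) = tup(false,b,false).
Decompose s/1: p(tup(c,s(b),false),b) = p(N,b).
Decompose p/2: tup(c,s(b),false) = N,  b = b.
Bind N := tup(c,s(b),false); no other remaining equation mentions N. Substituting into the earlier bindings gives S := tup(p(c,b),p(3,tup(c,s(b),false)),tup(c,s(b),false)), R := tup(k,tup(c,s(b),false),tup(p(c,b),p(3,tup(c,s(b),false)),tup(c,s(b),false))).
Delete trivial equation b = b.
Delete trivial equation tup(false,b,false) = tup(false,b,false).
No equations remain and no clash or occurs-check failure arose, so a unifier exists.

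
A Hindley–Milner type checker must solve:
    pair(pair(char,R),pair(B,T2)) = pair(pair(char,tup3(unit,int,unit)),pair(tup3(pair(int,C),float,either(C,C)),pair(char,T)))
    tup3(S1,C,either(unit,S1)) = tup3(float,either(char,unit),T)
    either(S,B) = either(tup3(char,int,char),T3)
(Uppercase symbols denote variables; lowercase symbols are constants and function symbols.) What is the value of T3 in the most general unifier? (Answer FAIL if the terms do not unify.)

tup3(pair(int,either(char,unit)),float,either(either(char,unit),either(char,unit)))

Decompose pair/2: pair(char,R) = pair(char,tup3(unit,int,unit)),  pair(B,T2) = pair(tup3(pair(int,C),float,either(C,C)),pair(char,T)).
Decompose pair/2: char = char,  R = tup3(unit,int,unit).
Delete trivial equation char = char.
Bind R := tup3(unit,int,unit); no other remaining equation mentions R.
Decompose pair/2: B = tup3(pair(int,C),float,either(C,C)),  T2 = pair(char,T).
Bind B := tup3(pair(int,C),float,either(C,C)); substituting into the one remaining equation that mentions B gives: either(S,tup3(pair(int,C),float,either(C,C))) = either(tup3(char,int,char),T3).
Bind T2 := pair(char,T); no other remaining equation mentions T2.
Decompose tup3/3: S1 = float,  C = either(char,unit),  either(unit,S1) = T.
Bind S1 := float; substituting into the one remaining equation that mentions S1 gives: either(unit,float) = T.
Bind C := either(char,unit); substituting into the one remaining equation that mentions C gives: either(S,tup3(pair(int,either(char,unit)),float,either(either(char,unit),either(char,unit)))) = either(tup3(char,int,char),T3). Substituting into the earlier binding gives B := tup3(pair(int,either(char,unit)),float,either(either(char,unit),either(char,unit))).
Bind T := either(unit,float); no other remaining equation mentions T. Substituting into the earlier binding gives T2 := pair(char,either(unit,float)).
Decompose either/2: S = tup3(char,int,char),  tup3(pair(int,either(char,unit)),float,either(either(char,unit),either(char,unit))) = T3.
Bind S := tup3(char,int,char); no other remaining equation mentions S.
Bind T3 := tup3(pair(int,either(char,unit)),float,either(either(char,unit),either(char,unit))).
MGU = { R ↦ tup3(unit,int,unit), B ↦ tup3(pair(int,either(char,unit)),float,either(either(char,unit),either(char,unit))), T2 ↦ pair(char,either(unit,float)), S1 ↦ float, C ↦ either(char,unit), T ↦ either(unit,float), S ↦ tup3(char,int,char), T3 ↦ tup3(pair(int,either(char,unit)),float,either(either(char,unit),either(char,unit))) }, so T3 ↦ tup3(pair(int,either(char,unit)),float,either(either(char,unit),either(char,unit))).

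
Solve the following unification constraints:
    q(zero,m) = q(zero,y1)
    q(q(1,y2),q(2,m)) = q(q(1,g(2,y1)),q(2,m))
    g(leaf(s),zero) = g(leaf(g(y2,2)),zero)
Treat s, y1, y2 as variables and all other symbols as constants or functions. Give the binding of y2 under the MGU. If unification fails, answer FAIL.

g(2,m)

Decompose q/2: zero = zero,  m = y1.
Delete trivial equation zero = zero.
Bind y1 := m; substituting into the one remaining equation that mentions y1 gives: q(q(1,y2),q(2,m)) = q(q(1,g(2,m)),q(2,m)).
Decompose q/2: q(1,y2) = q(1,g(2,m)),  q(2,m) = q(2,m).
Decompose q/2: 1 = 1,  y2 = g(2,m).
Delete trivial equation 1 = 1.
Bind y2 := g(2,m); substituting into the one remaining equation that mentions y2 gives: g(leaf(s),zero) = g(leaf(g(g(2,m),2)),zero).
Delete trivial equation q(2,m) = q(2,m).
Decompose g/2: leaf(s) = leaf(g(g(2,m),2)),  zero = zero.
Decompose leaf/1: s = g(g(2,m),2).
Bind s := g(g(2,m),2); no other remaining equation mentions s.
Delete trivial equation zero = zero.
MGU = { y1 -> m, y2 -> g(2,m), s -> g(g(2,m),2) }, so y2 -> g(2,m).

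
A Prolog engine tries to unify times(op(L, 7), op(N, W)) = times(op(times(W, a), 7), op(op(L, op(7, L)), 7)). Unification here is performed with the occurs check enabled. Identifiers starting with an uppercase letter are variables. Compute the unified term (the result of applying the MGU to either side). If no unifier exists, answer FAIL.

times(op(times(7, a), 7), op(op(times(7, a), op(7, times(7, a))), 7))

Decompose times/2: op(L, 7) = op(times(W, a), 7),  op(N, W) = op(op(L, op(7, L)), 7).
Decompose op/2: L = times(W, a),  7 = 7.
Bind L := times(W, a); substituting into the one remaining equation that mentions L gives: op(N, W) = op(op(times(W, a), op(7, times(W, a))), 7).
Delete trivial equation 7 = 7.
Decompose op/2: N = op(times(W, a), op(7, times(W, a))),  W = 7.
Bind N := op(times(W, a), op(7, times(W, a))); no other remaining equation mentions N.
Bind W := 7. Substituting into the earlier bindings gives L := times(7, a), N := op(times(7, a), op(7, times(7, a))).
Applying the MGU to either side gives times(op(times(7, a), 7), op(op(times(7, a), op(7, times(7, a))), 7)).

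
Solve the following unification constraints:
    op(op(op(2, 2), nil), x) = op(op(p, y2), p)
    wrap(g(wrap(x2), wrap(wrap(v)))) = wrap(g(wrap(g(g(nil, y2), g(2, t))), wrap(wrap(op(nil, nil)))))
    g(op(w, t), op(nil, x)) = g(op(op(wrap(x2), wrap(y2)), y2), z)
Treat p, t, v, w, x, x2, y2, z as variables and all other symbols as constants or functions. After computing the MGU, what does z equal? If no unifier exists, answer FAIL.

op(nil, op(2, 2))

Decompose op/2: op(op(2, 2), nil) = op(p, y2),  x = p.
Decompose op/2: op(2, 2) = p,  nil = y2.
Bind p := op(2, 2); substituting into the one remaining equation that mentions p gives: x = op(2, 2).
Bind y2 := nil; substituting into the 2 remaining equations that mention y2 gives: wrap(g(wrap(x2), wrap(wrap(v)))) = wrap(g(wrap(g(g(nil, nil), g(2, t))), wrap(wrap(op(nil, nil))))),  g(op(w, t), op(nil, x)) = g(op(op(wrap(x2), wrap(nil)), nil), z).
Bind x := op(2, 2); substituting into the one remaining equation that mentions x gives: g(op(w, t), op(nil, op(2, 2))) = g(op(op(wrap(x2), wrap(nil)), nil), z).
Decompose wrap/1: g(wrap(x2), wrap(wrap(v))) = g(wrap(g(g(nil, nil), g(2, t))), wrap(wrap(op(nil, nil)))).
Decompose g/2: wrap(x2) = wrap(g(g(nil, nil), g(2, t))),  wrap(wrap(v)) = wrap(wrap(op(nil, nil))).
Decompose wrap/1: x2 = g(g(nil, nil), g(2, t)).
Bind x2 := g(g(nil, nil), g(2, t)); substituting into the one remaining equation that mentions x2 gives: g(op(w, t), op(nil, op(2, 2))) = g(op(op(wrap(g(g(nil, nil), g(2, t))), wrap(nil)), nil), z).
Decompose wrap/1: wrap(v) = wrap(op(nil, nil)).
Decompose wrap/1: v = op(nil, nil).
Bind v := op(nil, nil); no other remaining equation mentions v.
Decompose g/2: op(w, t) = op(op(wrap(g(g(nil, nil), g(2, t))), wrap(nil)), nil),  op(nil, op(2, 2)) = z.
Decompose op/2: w = op(wrap(g(g(nil, nil), g(2, t))), wrap(nil)),  t = nil.
Bind w := op(wrap(g(g(nil, nil), g(2, t))), wrap(nil)); no other remaining equation mentions w.
Bind t := nil; no other remaining equation mentions t. Substituting into the earlier bindings gives x2 := g(g(nil, nil), g(2, nil)), w := op(wrap(g(g(nil, nil), g(2, nil))), wrap(nil)).
Bind z := op(nil, op(2, 2)).
MGU = { p := op(2, 2), y2 := nil, x := op(2, 2), x2 := g(g(nil, nil), g(2, nil)), v := op(nil, nil), w := op(wrap(g(g(nil, nil), g(2, nil))), wrap(nil)), t := nil, z := op(nil, op(2, 2)) }, so z := op(nil, op(2, 2)).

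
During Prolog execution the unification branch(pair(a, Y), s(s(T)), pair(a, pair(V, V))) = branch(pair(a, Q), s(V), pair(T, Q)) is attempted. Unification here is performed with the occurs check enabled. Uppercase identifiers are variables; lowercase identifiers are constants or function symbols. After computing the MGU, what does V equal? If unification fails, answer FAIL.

s(a)

Decompose branch/3: pair(a, Y) = pair(a, Q),  s(s(T)) = s(V),  pair(a, pair(V, V)) = pair(T, Q).
Decompose pair/2: a = a,  Y = Q.
Delete trivial equation a = a.
Bind Y := Q; no other remaining equation mentions Y.
Decompose s/1: s(T) = V.
Bind V := s(T); substituting into the remaining equation gives: pair(a, pair(s(T), s(T))) = pair(T, Q).
Decompose pair/2: a = T,  pair(s(T), s(T)) = Q.
Bind T := a; substituting into the remaining equation gives: pair(s(a), s(a)) = Q. Substituting into the earlier binding gives V := s(a).
Bind Q := pair(s(a), s(a)). Substituting into the earlier binding gives Y := pair(s(a), s(a)).
MGU = { Y = pair(s(a), s(a)), V = s(a), T = a, Q = pair(s(a), s(a)) }, so V = s(a).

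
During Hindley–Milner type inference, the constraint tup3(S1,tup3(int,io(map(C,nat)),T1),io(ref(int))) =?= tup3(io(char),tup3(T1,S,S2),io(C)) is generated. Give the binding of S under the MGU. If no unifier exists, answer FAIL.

Decompose tup3/3: S1 =?= io(char),  tup3(int,io(map(C,nat)),T1) =?= tup3(T1,S,S2),  io(ref(int)) =?= io(C).
Bind S1 := io(char); no other remaining equation mentions S1.
Decompose tup3/3: int =?= T1,  io(map(C,nat)) =?= S,  T1 =?= S2.
Bind T1 := int; substituting into the one remaining equation that mentions T1 gives: int =?= S2.
Bind S := io(map(C,nat)); no other remaining equation mentions S.
Bind S2 := int; no other remaining equation mentions S2.
Decompose io/1: ref(int) =?= C.
Bind C := ref(int). Substituting into the earlier binding gives S := io(map(ref(int),nat)).
MGU = { S1 := io(char), T1 := int, S := io(map(ref(int),nat)), S2 := int, C := ref(int) }, so S := io(map(ref(int),nat)).

io(map(ref(int),nat))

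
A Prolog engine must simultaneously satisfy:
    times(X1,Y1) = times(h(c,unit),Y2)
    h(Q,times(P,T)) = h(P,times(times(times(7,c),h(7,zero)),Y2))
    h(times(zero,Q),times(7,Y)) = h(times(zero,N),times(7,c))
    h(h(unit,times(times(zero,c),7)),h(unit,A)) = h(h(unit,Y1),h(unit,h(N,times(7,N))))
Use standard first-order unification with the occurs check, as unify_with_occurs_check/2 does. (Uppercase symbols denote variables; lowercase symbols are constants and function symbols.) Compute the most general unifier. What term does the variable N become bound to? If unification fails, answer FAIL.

times(times(7,c),h(7,zero))

Decompose times/2: X1 = h(c,unit),  Y1 = Y2.
Bind X1 := h(c,unit); no other remaining equation mentions X1.
Bind Y1 := Y2; substituting into the one remaining equation that mentions Y1 gives: h(h(unit,times(times(zero,c),7)),h(unit,A)) = h(h(unit,Y2),h(unit,h(N,times(7,N)))).
Decompose h/2: Q = P,  times(P,T) = times(times(times(7,c),h(7,zero)),Y2).
Bind Q := P; substituting into the one remaining equation that mentions Q gives: h(times(zero,P),times(7,Y)) = h(times(zero,N),times(7,c)).
Decompose times/2: P = times(times(7,c),h(7,zero)),  T = Y2.
Bind P := times(times(7,c),h(7,zero)); substituting into the one remaining equation that mentions P gives: h(times(zero,times(times(7,c),h(7,zero))),times(7,Y)) = h(times(zero,N),times(7,c)). Substituting into the earlier binding gives Q := times(times(7,c),h(7,zero)).
Bind T := Y2; no other remaining equation mentions T.
Decompose h/2: times(zero,times(times(7,c),h(7,zero))) = times(zero,N),  times(7,Y) = times(7,c).
Decompose times/2: zero = zero,  times(times(7,c),h(7,zero)) = N.
Delete trivial equation zero = zero.
Bind N := times(times(7,c),h(7,zero)); substituting into the one remaining equation that mentions N gives: h(h(unit,times(times(zero,c),7)),h(unit,A)) = h(h(unit,Y2),h(unit,h(times(times(7,c),h(7,zero)),times(7,times(times(7,c),h(7,zero)))))).
Decompose times/2: 7 = 7,  Y = c.
Delete trivial equation 7 = 7.
Bind Y := c; no other remaining equation mentions Y.
Decompose h/2: h(unit,times(times(zero,c),7)) = h(unit,Y2),  h(unit,A) = h(unit,h(times(times(7,c),h(7,zero)),times(7,times(times(7,c),h(7,zero))))).
Decompose h/2: unit = unit,  times(times(zero,c),7) = Y2.
Delete trivial equation unit = unit.
Bind Y2 := times(times(zero,c),7); no other remaining equation mentions Y2. Substituting into the earlier bindings gives Y1 := times(times(zero,c),7), T := times(times(zero,c),7).
Decompose h/2: unit = unit,  A = h(times(times(7,c),h(7,zero)),times(7,times(times(7,c),h(7,zero)))).
Delete trivial equation unit = unit.
Bind A := h(times(times(7,c),h(7,zero)),times(7,times(times(7,c),h(7,zero)))).
MGU = { X1 = h(c,unit), Y1 = times(times(zero,c),7), Q = times(times(7,c),h(7,zero)), P = times(times(7,c),h(7,zero)), T = times(times(zero,c),7), N = times(times(7,c),h(7,zero)), Y = c, Y2 = times(times(zero,c),7), A = h(times(times(7,c),h(7,zero)),times(7,times(times(7,c),h(7,zero)))) }, so N = times(times(7,c),h(7,zero)).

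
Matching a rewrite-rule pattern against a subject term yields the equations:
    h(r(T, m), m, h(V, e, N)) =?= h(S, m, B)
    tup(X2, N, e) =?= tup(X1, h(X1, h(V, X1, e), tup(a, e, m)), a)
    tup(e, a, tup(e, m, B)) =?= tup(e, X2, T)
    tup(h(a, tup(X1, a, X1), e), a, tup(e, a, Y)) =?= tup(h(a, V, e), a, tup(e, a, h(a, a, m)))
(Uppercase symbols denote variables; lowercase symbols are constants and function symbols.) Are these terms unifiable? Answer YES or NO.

NO

Decompose h/3: r(T, m) =?= S,  m =?= m,  h(V, e, N) =?= B.
Bind S := r(T, m); no other remaining equation mentions S.
Delete trivial equation m =?= m.
Bind B := h(V, e, N); substituting into the one remaining equation that mentions B gives: tup(e, a, tup(e, m, h(V, e, N))) =?= tup(e, X2, T).
Decompose tup/3: X2 =?= X1,  N =?= h(X1, h(V, X1, e), tup(a, e, m)),  e =?= a.
Bind X2 := X1; substituting into the one remaining equation that mentions X2 gives: tup(e, a, tup(e, m, h(V, e, N))) =?= tup(e, X1, T).
Bind N := h(X1, h(V, X1, e), tup(a, e, m)); substituting into the one remaining equation that mentions N gives: tup(e, a, tup(e, m, h(V, e, h(X1, h(V, X1, e), tup(a, e, m))))) =?= tup(e, X1, T). Substituting into the earlier binding gives B := h(V, e, h(X1, h(V, X1, e), tup(a, e, m))).
Clash: constants e and a differ; no unifier exists.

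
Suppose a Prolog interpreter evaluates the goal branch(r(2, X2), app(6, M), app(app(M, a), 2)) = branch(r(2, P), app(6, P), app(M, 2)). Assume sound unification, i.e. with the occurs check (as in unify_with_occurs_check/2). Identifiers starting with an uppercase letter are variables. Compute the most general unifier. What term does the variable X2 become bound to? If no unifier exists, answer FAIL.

Decompose branch/3: r(2, X2) = r(2, P),  app(6, M) = app(6, P),  app(app(M, a), 2) = app(M, 2).
Decompose r/2: 2 = 2,  X2 = P.
Delete trivial equation 2 = 2.
Bind X2 := P; no other remaining equation mentions X2.
Decompose app/2: 6 = 6,  M = P.
Delete trivial equation 6 = 6.
Bind M := P; substituting into the remaining equation gives: app(app(P, a), 2) = app(P, 2).
Decompose app/2: app(P, a) = P,  2 = 2.
Occurs check fails: P occurs in app(P, a); the equation P = app(P, a) has no finite solution.

FAIL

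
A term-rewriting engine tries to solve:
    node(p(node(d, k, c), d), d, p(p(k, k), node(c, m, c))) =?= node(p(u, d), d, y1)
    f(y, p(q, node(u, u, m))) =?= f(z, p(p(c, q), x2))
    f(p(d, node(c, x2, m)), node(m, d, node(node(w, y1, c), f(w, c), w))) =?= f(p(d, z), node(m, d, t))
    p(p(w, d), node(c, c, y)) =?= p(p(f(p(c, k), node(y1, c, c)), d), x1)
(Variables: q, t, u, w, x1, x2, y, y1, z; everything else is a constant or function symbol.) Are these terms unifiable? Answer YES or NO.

Decompose node/3: p(node(d, k, c), d) =?= p(u, d),  d =?= d,  p(p(k, k), node(c, m, c)) =?= y1.
Decompose p/2: node(d, k, c) =?= u,  d =?= d.
Bind u := node(d, k, c); substituting into the one remaining equation that mentions u gives: f(y, p(q, node(node(d, k, c), node(d, k, c), m))) =?= f(z, p(p(c, q), x2)).
Delete trivial equation d =?= d.
Delete trivial equation d =?= d.
Bind y1 := p(p(k, k), node(c, m, c)); substituting into the 2 remaining equations that mention y1 gives: f(p(d, node(c, x2, m)), node(m, d, node(node(w, p(p(k, k), node(c, m, c)), c), f(w, c), w))) =?= f(p(d, z), node(m, d, t)),  p(p(w, d), node(c, c, y)) =?= p(p(f(p(c, k), node(p(p(k, k), node(c, m, c)), c, c)), d), x1).
Decompose f/2: y =?= z,  p(q, node(node(d, k, c), node(d, k, c), m)) =?= p(p(c, q), x2).
Bind y := z; substituting into the one remaining equation that mentions y gives: p(p(w, d), node(c, c, z)) =?= p(p(f(p(c, k), node(p(p(k, k), node(c, m, c)), c, c)), d), x1).
Decompose p/2: q =?= p(c, q),  node(node(d, k, c), node(d, k, c), m) =?= x2.
Occurs check fails: q occurs in p(c, q); the equation q =?= p(c, q) has no finite solution.

NO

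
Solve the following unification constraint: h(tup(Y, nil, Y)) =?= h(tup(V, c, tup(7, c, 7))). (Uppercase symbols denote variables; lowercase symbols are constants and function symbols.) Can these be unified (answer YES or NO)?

NO

Decompose h/1: tup(Y, nil, Y) =?= tup(V, c, tup(7, c, 7)).
Decompose tup/3: Y =?= V,  nil =?= c,  Y =?= tup(7, c, 7).
Bind Y := V; substituting into the one remaining equation that mentions Y gives: V =?= tup(7, c, 7).
Clash: constants nil and c differ; no unifier exists.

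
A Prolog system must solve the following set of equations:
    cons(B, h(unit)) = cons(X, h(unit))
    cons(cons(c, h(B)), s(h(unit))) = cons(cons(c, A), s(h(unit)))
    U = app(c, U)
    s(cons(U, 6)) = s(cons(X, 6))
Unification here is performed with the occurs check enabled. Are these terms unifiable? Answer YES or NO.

Decompose cons/2: B = X,  h(unit) = h(unit).
Bind B := X; substituting into the one remaining equation that mentions B gives: cons(cons(c, h(X)), s(h(unit))) = cons(cons(c, A), s(h(unit))).
Delete trivial equation h(unit) = h(unit).
Decompose cons/2: cons(c, h(X)) = cons(c, A),  s(h(unit)) = s(h(unit)).
Decompose cons/2: c = c,  h(X) = A.
Delete trivial equation c = c.
Bind A := h(X); no other remaining equation mentions A.
Delete trivial equation s(h(unit)) = s(h(unit)).
Occurs check fails: U occurs in app(c, U); the equation U = app(c, U) has no finite solution.

NO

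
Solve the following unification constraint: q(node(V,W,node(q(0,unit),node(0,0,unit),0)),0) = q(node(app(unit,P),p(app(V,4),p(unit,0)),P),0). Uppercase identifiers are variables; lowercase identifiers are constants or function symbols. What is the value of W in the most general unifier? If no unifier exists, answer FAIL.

p(app(app(unit,node(q(0,unit),node(0,0,unit),0)),4),p(unit,0))

Decompose q/2: node(V,W,node(q(0,unit),node(0,0,unit),0)) = node(app(unit,P),p(app(V,4),p(unit,0)),P),  0 = 0.
Decompose node/3: V = app(unit,P),  W = p(app(V,4),p(unit,0)),  node(q(0,unit),node(0,0,unit),0) = P.
Bind V := app(unit,P); substituting into the one remaining equation that mentions V gives: W = p(app(app(unit,P),4),p(unit,0)).
Bind W := p(app(app(unit,P),4),p(unit,0)); no other remaining equation mentions W.
Bind P := node(q(0,unit),node(0,0,unit),0); no other remaining equation mentions P. Substituting into the earlier bindings gives V := app(unit,node(q(0,unit),node(0,0,unit),0)), W := p(app(app(unit,node(q(0,unit),node(0,0,unit),0)),4),p(unit,0)).
Delete trivial equation 0 = 0.
MGU = { V ↦ app(unit,node(q(0,unit),node(0,0,unit),0)), W ↦ p(app(app(unit,node(q(0,unit),node(0,0,unit),0)),4),p(unit,0)), P ↦ node(q(0,unit),node(0,0,unit),0) }, so W ↦ p(app(app(unit,node(q(0,unit),node(0,0,unit),0)),4),p(unit,0)).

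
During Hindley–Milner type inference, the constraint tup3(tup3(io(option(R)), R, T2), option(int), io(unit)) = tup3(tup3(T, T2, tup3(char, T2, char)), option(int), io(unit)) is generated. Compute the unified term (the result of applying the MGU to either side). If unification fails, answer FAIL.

FAIL

Decompose tup3/3: tup3(io(option(R)), R, T2) = tup3(T, T2, tup3(char, T2, char)),  option(int) = option(int),  io(unit) = io(unit).
Decompose tup3/3: io(option(R)) = T,  R = T2,  T2 = tup3(char, T2, char).
Bind T := io(option(R)); no other remaining equation mentions T.
Bind R := T2; no other remaining equation mentions R. Substituting into the earlier binding gives T := io(option(T2)).
Occurs check fails: T2 occurs in tup3(char, T2, char); the equation T2 = tup3(char, T2, char) has no finite solution.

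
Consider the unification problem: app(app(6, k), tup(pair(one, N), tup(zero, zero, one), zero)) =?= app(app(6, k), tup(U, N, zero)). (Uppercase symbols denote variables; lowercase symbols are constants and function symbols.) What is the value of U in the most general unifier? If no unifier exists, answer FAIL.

Decompose app/2: app(6, k) =?= app(6, k),  tup(pair(one, N), tup(zero, zero, one), zero) =?= tup(U, N, zero).
Delete trivial equation app(6, k) =?= app(6, k).
Decompose tup/3: pair(one, N) =?= U,  tup(zero, zero, one) =?= N,  zero =?= zero.
Bind U := pair(one, N); no other remaining equation mentions U.
Bind N := tup(zero, zero, one); no other remaining equation mentions N. Substituting into the earlier binding gives U := pair(one, tup(zero, zero, one)).
Delete trivial equation zero =?= zero.
MGU = { U := pair(one, tup(zero, zero, one)), N := tup(zero, zero, one) }, so U := pair(one, tup(zero, zero, one)).

pair(one, tup(zero, zero, one))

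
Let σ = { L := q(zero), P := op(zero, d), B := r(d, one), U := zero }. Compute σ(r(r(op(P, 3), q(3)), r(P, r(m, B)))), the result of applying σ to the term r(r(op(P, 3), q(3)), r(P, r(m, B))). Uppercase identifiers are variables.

r(r(op(op(zero, d), 3), q(3)), r(op(zero, d), r(m, r(d, one))))

Replace each occurrence of P with op(zero, d).
Replace each occurrence of B with r(d, one).
Result: r(r(op(op(zero, d), 3), q(3)), r(op(zero, d), r(m, r(d, one)))).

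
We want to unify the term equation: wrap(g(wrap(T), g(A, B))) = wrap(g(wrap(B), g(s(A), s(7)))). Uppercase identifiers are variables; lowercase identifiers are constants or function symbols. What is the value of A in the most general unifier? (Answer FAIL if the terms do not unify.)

Decompose wrap/1: g(wrap(T), g(A, B)) = g(wrap(B), g(s(A), s(7))).
Decompose g/2: wrap(T) = wrap(B),  g(A, B) = g(s(A), s(7)).
Decompose wrap/1: T = B.
Bind T := B; no other remaining equation mentions T.
Decompose g/2: A = s(A),  B = s(7).
Occurs check fails: A occurs in s(A); the equation A = s(A) has no finite solution.

FAIL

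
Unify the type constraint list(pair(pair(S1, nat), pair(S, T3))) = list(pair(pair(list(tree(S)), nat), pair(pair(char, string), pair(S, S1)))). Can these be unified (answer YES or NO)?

Decompose list/1: pair(pair(S1, nat), pair(S, T3)) = pair(pair(list(tree(S)), nat), pair(pair(char, string), pair(S, S1))).
Decompose pair/2: pair(S1, nat) = pair(list(tree(S)), nat),  pair(S, T3) = pair(pair(char, string), pair(S, S1)).
Decompose pair/2: S1 = list(tree(S)),  nat = nat.
Bind S1 := list(tree(S)); substituting into the one remaining equation that mentions S1 gives: pair(S, T3) = pair(pair(char, string), pair(S, list(tree(S)))).
Delete trivial equation nat = nat.
Decompose pair/2: S = pair(char, string),  T3 = pair(S, list(tree(S))).
Bind S := pair(char, string); substituting into the remaining equation gives: T3 = pair(pair(char, string), list(tree(pair(char, string)))). Substituting into the earlier binding gives S1 := list(tree(pair(char, string))).
Bind T3 := pair(pair(char, string), list(tree(pair(char, string)))).
No equations remain and no clash or occurs-check failure arose, so a unifier exists.

YES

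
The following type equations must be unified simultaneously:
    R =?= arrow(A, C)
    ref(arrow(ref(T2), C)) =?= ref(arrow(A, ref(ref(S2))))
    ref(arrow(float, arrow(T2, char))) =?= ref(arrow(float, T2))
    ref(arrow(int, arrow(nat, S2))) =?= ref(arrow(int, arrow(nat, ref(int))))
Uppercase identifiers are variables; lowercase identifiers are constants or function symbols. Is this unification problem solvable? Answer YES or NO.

Bind R := arrow(A, C); no other remaining equation mentions R.
Decompose ref/1: arrow(ref(T2), C) =?= arrow(A, ref(ref(S2))).
Decompose arrow/2: ref(T2) =?= A,  C =?= ref(ref(S2)).
Bind A := ref(T2); no other remaining equation mentions A. Substituting into the earlier binding gives R := arrow(ref(T2), C).
Bind C := ref(ref(S2)); no other remaining equation mentions C. Substituting into the earlier binding gives R := arrow(ref(T2), ref(ref(S2))).
Decompose ref/1: arrow(float, arrow(T2, char)) =?= arrow(float, T2).
Decompose arrow/2: float =?= float,  arrow(T2, char) =?= T2.
Delete trivial equation float =?= float.
Occurs check fails: T2 occurs in arrow(T2, char); the equation T2 =?= arrow(T2, char) has no finite solution.

NO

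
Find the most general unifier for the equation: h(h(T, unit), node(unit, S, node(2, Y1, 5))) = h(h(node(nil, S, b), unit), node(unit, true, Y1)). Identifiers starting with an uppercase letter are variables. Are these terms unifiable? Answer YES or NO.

Decompose h/2: h(T, unit) = h(node(nil, S, b), unit),  node(unit, S, node(2, Y1, 5)) = node(unit, true, Y1).
Decompose h/2: T = node(nil, S, b),  unit = unit.
Bind T := node(nil, S, b); no other remaining equation mentions T.
Delete trivial equation unit = unit.
Decompose node/3: unit = unit,  S = true,  node(2, Y1, 5) = Y1.
Delete trivial equation unit = unit.
Bind S := true; no other remaining equation mentions S. Substituting into the earlier binding gives T := node(nil, true, b).
Occurs check fails: Y1 occurs in node(2, Y1, 5); the equation Y1 = node(2, Y1, 5) has no finite solution.

NO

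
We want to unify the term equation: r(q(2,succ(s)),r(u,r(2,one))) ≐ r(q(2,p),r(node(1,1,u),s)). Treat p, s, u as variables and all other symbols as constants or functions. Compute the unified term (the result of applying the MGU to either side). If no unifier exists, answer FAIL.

FAIL

Decompose r/2: q(2,succ(s)) ≐ q(2,p),  r(u,r(2,one)) ≐ r(node(1,1,u),s).
Decompose q/2: 2 ≐ 2,  succ(s) ≐ p.
Delete trivial equation 2 ≐ 2.
Bind p := succ(s); no other remaining equation mentions p.
Decompose r/2: u ≐ node(1,1,u),  r(2,one) ≐ s.
Occurs check fails: u occurs in node(1,1,u); the equation u ≐ node(1,1,u) has no finite solution.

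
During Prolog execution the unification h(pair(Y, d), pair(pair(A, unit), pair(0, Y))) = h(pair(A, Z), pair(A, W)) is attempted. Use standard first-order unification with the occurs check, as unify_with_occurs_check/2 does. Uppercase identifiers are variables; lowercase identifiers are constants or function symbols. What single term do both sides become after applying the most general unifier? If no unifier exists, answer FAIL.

Decompose h/2: pair(Y, d) = pair(A, Z),  pair(pair(A, unit), pair(0, Y)) = pair(A, W).
Decompose pair/2: Y = A,  d = Z.
Bind Y := A; substituting into the one remaining equation that mentions Y gives: pair(pair(A, unit), pair(0, A)) = pair(A, W).
Bind Z := d; no other remaining equation mentions Z.
Decompose pair/2: pair(A, unit) = A,  pair(0, A) = W.
Occurs check fails: A occurs in pair(A, unit); the equation A = pair(A, unit) has no finite solution.

FAIL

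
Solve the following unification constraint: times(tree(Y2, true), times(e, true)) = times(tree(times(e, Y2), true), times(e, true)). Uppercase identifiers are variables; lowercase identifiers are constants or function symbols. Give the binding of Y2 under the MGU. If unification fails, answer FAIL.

FAIL

Decompose times/2: tree(Y2, true) = tree(times(e, Y2), true),  times(e, true) = times(e, true).
Decompose tree/2: Y2 = times(e, Y2),  true = true.
Occurs check fails: Y2 occurs in times(e, Y2); the equation Y2 = times(e, Y2) has no finite solution.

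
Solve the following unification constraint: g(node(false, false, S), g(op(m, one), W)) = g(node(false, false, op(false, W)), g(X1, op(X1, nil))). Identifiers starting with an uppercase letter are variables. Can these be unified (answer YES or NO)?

YES

Decompose g/2: node(false, false, S) = node(false, false, op(false, W)),  g(op(m, one), W) = g(X1, op(X1, nil)).
Decompose node/3: false = false,  false = false,  S = op(false, W).
Delete trivial equation false = false.
Delete trivial equation false = false.
Bind S := op(false, W); no other remaining equation mentions S.
Decompose g/2: op(m, one) = X1,  W = op(X1, nil).
Bind X1 := op(m, one); substituting into the remaining equation gives: W = op(op(m, one), nil).
Bind W := op(op(m, one), nil). Substituting into the earlier binding gives S := op(false, op(op(m, one), nil)).
No equations remain and no clash or occurs-check failure arose, so a unifier exists.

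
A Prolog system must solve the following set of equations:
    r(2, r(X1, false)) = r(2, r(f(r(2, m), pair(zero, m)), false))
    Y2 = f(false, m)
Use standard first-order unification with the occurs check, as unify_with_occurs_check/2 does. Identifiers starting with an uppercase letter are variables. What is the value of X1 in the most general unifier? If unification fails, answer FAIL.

Decompose r/2: 2 = 2,  r(X1, false) = r(f(r(2, m), pair(zero, m)), false).
Delete trivial equation 2 = 2.
Decompose r/2: X1 = f(r(2, m), pair(zero, m)),  false = false.
Bind X1 := f(r(2, m), pair(zero, m)); no other remaining equation mentions X1.
Delete trivial equation false = false.
Bind Y2 := f(false, m).
MGU = { X1 -> f(r(2, m), pair(zero, m)), Y2 -> f(false, m) }, so X1 -> f(r(2, m), pair(zero, m)).

f(r(2, m), pair(zero, m))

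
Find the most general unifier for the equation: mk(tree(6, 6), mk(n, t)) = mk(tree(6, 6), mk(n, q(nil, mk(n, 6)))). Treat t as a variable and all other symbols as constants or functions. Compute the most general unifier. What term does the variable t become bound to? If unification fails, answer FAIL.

q(nil, mk(n, 6))

Decompose mk/2: tree(6, 6) = tree(6, 6),  mk(n, t) = mk(n, q(nil, mk(n, 6))).
Delete trivial equation tree(6, 6) = tree(6, 6).
Decompose mk/2: n = n,  t = q(nil, mk(n, 6)).
Delete trivial equation n = n.
Bind t := q(nil, mk(n, 6)).
MGU = { t := q(nil, mk(n, 6)) }, so t := q(nil, mk(n, 6)).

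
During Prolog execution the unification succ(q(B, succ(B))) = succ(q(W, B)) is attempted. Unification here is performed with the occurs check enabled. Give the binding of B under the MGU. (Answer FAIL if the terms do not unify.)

Decompose succ/1: q(B, succ(B)) = q(W, B).
Decompose q/2: B = W,  succ(B) = B.
Bind B := W; substituting into the remaining equation gives: succ(W) = W.
Occurs check fails: W occurs in succ(W); the equation W = succ(W) has no finite solution.

FAIL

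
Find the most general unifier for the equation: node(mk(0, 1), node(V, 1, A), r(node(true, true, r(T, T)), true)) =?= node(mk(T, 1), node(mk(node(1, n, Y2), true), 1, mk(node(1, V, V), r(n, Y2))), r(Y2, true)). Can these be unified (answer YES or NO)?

YES

Decompose node/3: mk(0, 1) =?= mk(T, 1),  node(V, 1, A) =?= node(mk(node(1, n, Y2), true), 1, mk(node(1, V, V), r(n, Y2))),  r(node(true, true, r(T, T)), true) =?= r(Y2, true).
Decompose mk/2: 0 =?= T,  1 =?= 1.
Bind T := 0; substituting into the one remaining equation that mentions T gives: r(node(true, true, r(0, 0)), true) =?= r(Y2, true).
Delete trivial equation 1 =?= 1.
Decompose node/3: V =?= mk(node(1, n, Y2), true),  1 =?= 1,  A =?= mk(node(1, V, V), r(n, Y2)).
Bind V := mk(node(1, n, Y2), true); substituting into the one remaining equation that mentions V gives: A =?= mk(node(1, mk(node(1, n, Y2), true), mk(node(1, n, Y2), true)), r(n, Y2)).
Delete trivial equation 1 =?= 1.
Bind A := mk(node(1, mk(node(1, n, Y2), true), mk(node(1, n, Y2), true)), r(n, Y2)); no other remaining equation mentions A.
Decompose r/2: node(true, true, r(0, 0)) =?= Y2,  true =?= true.
Bind Y2 := node(true, true, r(0, 0)); no other remaining equation mentions Y2. Substituting into the earlier bindings gives V := mk(node(1, n, node(true, true, r(0, 0))), true), A := mk(node(1, mk(node(1, n, node(true, true, r(0, 0))), true), mk(node(1, n, node(true, true, r(0, 0))), true)), r(n, node(true, true, r(0, 0)))).
Delete trivial equation true =?= true.
No equations remain and no clash or occurs-check failure arose, so a unifier exists.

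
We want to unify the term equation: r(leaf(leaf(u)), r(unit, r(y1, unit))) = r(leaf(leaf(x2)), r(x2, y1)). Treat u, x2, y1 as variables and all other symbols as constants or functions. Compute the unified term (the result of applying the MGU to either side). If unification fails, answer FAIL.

FAIL

Decompose r/2: leaf(leaf(u)) = leaf(leaf(x2)),  r(unit, r(y1, unit)) = r(x2, y1).
Decompose leaf/1: leaf(u) = leaf(x2).
Decompose leaf/1: u = x2.
Bind u := x2; no other remaining equation mentions u.
Decompose r/2: unit = x2,  r(y1, unit) = y1.
Bind x2 := unit; no other remaining equation mentions x2. Substituting into the earlier binding gives u := unit.
Occurs check fails: y1 occurs in r(y1, unit); the equation y1 = r(y1, unit) has no finite solution.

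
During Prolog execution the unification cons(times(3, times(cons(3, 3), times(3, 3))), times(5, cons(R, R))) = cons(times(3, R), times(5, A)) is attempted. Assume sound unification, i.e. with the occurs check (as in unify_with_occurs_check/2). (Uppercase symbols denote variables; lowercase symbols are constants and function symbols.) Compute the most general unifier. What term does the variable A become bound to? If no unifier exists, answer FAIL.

Decompose cons/2: times(3, times(cons(3, 3), times(3, 3))) = times(3, R),  times(5, cons(R, R)) = times(5, A).
Decompose times/2: 3 = 3,  times(cons(3, 3), times(3, 3)) = R.
Delete trivial equation 3 = 3.
Bind R := times(cons(3, 3), times(3, 3)); substituting into the remaining equation gives: times(5, cons(times(cons(3, 3), times(3, 3)), times(cons(3, 3), times(3, 3)))) = times(5, A).
Decompose times/2: 5 = 5,  cons(times(cons(3, 3), times(3, 3)), times(cons(3, 3), times(3, 3))) = A.
Delete trivial equation 5 = 5.
Bind A := cons(times(cons(3, 3), times(3, 3)), times(cons(3, 3), times(3, 3))).
MGU = { R = times(cons(3, 3), times(3, 3)), A = cons(times(cons(3, 3), times(3, 3)), times(cons(3, 3), times(3, 3))) }, so A = cons(times(cons(3, 3), times(3, 3)), times(cons(3, 3), times(3, 3))).

cons(times(cons(3, 3), times(3, 3)), times(cons(3, 3), times(3, 3)))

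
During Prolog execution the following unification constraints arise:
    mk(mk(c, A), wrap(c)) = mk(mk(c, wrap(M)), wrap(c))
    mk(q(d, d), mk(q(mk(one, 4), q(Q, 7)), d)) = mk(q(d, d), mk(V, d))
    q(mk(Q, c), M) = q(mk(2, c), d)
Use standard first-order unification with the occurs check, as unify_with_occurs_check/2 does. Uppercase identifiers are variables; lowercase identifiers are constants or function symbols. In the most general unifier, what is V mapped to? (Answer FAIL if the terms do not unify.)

q(mk(one, 4), q(2, 7))

Decompose mk/2: mk(c, A) = mk(c, wrap(M)),  wrap(c) = wrap(c).
Decompose mk/2: c = c,  A = wrap(M).
Delete trivial equation c = c.
Bind A := wrap(M); no other remaining equation mentions A.
Delete trivial equation wrap(c) = wrap(c).
Decompose mk/2: q(d, d) = q(d, d),  mk(q(mk(one, 4), q(Q, 7)), d) = mk(V, d).
Delete trivial equation q(d, d) = q(d, d).
Decompose mk/2: q(mk(one, 4), q(Q, 7)) = V,  d = d.
Bind V := q(mk(one, 4), q(Q, 7)); no other remaining equation mentions V.
Delete trivial equation d = d.
Decompose q/2: mk(Q, c) = mk(2, c),  M = d.
Decompose mk/2: Q = 2,  c = c.
Bind Q := 2; no other remaining equation mentions Q. Substituting into the earlier binding gives V := q(mk(one, 4), q(2, 7)).
Delete trivial equation c = c.
Bind M := d. Substituting into the earlier binding gives A := wrap(d).
MGU = { A -> wrap(d), V -> q(mk(one, 4), q(2, 7)), Q -> 2, M -> d }, so V -> q(mk(one, 4), q(2, 7)).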